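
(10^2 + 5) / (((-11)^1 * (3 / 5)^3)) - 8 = -5167 / 99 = -52.19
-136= -136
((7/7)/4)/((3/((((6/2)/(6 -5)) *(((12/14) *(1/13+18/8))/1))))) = 363/728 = 0.50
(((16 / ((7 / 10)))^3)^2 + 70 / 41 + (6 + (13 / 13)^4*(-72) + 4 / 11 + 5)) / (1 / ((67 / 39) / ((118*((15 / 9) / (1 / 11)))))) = 506956926379249309 / 4476646804630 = 113244.79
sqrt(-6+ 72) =sqrt(66) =8.12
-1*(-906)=906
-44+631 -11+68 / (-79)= 45436 / 79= 575.14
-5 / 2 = -2.50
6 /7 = 0.86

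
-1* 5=-5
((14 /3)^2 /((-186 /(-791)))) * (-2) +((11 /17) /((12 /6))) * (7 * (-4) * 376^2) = -1280885.46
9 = 9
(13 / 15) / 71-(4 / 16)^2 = -857 / 17040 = -0.05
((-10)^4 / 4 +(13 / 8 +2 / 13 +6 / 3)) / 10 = 260393 / 1040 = 250.38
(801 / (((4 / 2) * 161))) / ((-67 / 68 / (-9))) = 22.72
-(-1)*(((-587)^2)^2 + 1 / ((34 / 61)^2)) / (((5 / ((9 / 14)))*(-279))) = -137249331903437 / 2508520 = -54713269.94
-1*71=-71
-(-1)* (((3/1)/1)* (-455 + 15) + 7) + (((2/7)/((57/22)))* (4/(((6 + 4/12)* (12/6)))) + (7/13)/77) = -474451882/361361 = -1312.96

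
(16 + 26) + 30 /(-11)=432 /11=39.27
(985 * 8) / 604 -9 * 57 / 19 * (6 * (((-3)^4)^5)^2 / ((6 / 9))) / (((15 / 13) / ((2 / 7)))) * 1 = -3866210561972857700221856 / 5285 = -731544098764968344412.84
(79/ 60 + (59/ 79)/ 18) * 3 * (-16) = -77252/ 1185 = -65.19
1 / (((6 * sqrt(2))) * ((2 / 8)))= sqrt(2) / 3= 0.47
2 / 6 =1 / 3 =0.33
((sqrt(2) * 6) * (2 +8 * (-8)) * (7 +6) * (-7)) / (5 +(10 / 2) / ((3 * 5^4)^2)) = 11901093750 * sqrt(2) / 1757813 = 9574.79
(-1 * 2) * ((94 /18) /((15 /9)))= -94 /15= -6.27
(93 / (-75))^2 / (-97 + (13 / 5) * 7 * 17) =961 / 132750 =0.01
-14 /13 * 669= -9366 /13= -720.46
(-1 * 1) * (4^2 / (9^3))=-16 / 729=-0.02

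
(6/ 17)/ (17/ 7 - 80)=-14/ 3077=-0.00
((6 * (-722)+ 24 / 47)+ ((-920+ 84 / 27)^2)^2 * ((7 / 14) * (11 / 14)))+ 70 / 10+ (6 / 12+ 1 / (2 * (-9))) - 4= 277652434951.43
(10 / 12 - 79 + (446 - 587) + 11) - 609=-4903 / 6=-817.17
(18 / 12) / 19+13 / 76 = 1 / 4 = 0.25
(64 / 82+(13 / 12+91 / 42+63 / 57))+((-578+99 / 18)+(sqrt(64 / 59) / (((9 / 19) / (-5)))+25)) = -553.36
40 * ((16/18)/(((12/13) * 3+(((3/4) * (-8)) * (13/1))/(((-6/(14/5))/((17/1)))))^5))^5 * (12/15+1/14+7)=1158738707957153315241020193947255611419677734375/45590280950651855975375565100369172490451021568098652161880374896710524999647776047021328504208402568279873184855808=0.00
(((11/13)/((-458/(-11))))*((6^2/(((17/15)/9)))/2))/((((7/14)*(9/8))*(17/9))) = 2352240/860353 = 2.73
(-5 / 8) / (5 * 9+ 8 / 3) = -15 / 1144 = -0.01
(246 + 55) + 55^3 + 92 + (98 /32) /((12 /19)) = 32020387 /192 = 166772.85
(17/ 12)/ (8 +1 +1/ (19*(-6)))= 323/ 2050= 0.16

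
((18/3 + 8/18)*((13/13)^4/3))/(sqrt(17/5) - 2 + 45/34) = 1.84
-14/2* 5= -35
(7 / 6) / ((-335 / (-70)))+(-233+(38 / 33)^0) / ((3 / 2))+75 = -15964 / 201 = -79.42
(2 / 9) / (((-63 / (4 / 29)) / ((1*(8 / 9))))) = -64 / 147987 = -0.00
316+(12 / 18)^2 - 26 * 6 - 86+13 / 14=9497 / 126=75.37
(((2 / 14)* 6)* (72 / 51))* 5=720 / 119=6.05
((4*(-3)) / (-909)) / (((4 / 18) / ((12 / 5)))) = 72 / 505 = 0.14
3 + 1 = 4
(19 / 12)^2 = 361 / 144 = 2.51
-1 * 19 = -19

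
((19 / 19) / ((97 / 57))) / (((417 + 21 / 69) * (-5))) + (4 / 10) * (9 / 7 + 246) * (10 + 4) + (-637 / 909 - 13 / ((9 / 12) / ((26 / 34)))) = 98610540447839 / 71934178590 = 1370.84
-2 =-2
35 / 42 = 5 / 6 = 0.83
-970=-970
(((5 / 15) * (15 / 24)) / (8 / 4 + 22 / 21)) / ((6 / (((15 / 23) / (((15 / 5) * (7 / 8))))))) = 25 / 8832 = 0.00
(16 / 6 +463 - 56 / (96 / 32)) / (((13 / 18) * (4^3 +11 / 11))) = 8046 / 845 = 9.52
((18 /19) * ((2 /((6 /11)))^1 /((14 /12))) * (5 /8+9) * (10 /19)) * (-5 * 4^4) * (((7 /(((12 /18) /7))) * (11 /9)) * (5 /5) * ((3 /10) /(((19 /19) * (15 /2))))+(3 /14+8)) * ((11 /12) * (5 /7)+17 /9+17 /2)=-133598070848 /53067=-2517535.77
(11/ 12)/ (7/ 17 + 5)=187/ 1104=0.17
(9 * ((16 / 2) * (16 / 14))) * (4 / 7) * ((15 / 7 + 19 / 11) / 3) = 228864 / 3773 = 60.66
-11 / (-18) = 11 / 18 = 0.61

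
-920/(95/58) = -10672/19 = -561.68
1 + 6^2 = 37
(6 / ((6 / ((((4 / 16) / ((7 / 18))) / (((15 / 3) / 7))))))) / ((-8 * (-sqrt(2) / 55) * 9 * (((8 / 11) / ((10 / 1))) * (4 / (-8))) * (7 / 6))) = -1815 * sqrt(2) / 224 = -11.46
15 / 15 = 1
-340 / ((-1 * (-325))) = -68 / 65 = -1.05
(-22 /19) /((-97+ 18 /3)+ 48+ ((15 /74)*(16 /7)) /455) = 518518 /19255417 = 0.03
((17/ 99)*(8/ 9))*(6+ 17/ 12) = 3026/ 2673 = 1.13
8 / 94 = 4 / 47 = 0.09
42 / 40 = 21 / 20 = 1.05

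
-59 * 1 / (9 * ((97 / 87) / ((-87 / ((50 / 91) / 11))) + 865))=-49668619 / 6553727335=-0.01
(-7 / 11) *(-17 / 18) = 119 / 198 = 0.60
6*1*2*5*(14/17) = 840/17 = 49.41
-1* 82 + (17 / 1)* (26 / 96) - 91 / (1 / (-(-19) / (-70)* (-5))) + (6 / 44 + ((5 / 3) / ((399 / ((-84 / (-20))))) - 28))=-764913 / 3344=-228.74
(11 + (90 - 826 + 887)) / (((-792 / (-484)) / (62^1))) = 6138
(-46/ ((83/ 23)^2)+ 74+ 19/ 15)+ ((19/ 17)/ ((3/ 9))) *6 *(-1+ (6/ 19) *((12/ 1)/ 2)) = 9272701/ 103335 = 89.73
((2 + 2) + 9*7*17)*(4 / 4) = 1075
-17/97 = -0.18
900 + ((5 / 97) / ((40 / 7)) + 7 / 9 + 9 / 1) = 6353951 / 6984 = 909.79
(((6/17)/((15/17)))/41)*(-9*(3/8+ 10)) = -747/820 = -0.91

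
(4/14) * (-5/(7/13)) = -130/49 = -2.65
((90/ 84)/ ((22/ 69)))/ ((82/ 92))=23805/ 6314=3.77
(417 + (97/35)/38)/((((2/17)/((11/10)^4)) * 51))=8121465187/79800000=101.77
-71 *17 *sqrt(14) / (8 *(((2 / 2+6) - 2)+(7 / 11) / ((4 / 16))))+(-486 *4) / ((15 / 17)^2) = -62424 / 25 - 13277 *sqrt(14) / 664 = -2571.78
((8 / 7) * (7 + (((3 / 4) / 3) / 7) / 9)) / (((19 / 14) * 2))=3530 / 1197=2.95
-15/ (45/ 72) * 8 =-192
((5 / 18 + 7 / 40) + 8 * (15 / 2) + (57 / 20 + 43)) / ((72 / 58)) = 1109801 / 12960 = 85.63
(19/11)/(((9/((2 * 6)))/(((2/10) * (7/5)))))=532/825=0.64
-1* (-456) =456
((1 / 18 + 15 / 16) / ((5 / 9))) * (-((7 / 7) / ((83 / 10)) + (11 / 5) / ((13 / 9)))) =-97537 / 33200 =-2.94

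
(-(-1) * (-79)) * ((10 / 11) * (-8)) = 574.55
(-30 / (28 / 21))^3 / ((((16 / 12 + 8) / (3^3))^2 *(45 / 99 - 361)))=2192194125 / 8291584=264.39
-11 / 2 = -5.50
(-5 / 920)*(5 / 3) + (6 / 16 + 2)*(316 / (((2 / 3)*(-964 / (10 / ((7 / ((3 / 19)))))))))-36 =-16888897 / 465612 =-36.27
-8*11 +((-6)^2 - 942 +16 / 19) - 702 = -32208 / 19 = -1695.16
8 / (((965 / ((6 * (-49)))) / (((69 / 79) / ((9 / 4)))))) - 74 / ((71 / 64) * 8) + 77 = 366524537 / 5412685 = 67.72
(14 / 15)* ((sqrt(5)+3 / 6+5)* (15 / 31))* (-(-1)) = 14* sqrt(5) / 31+77 / 31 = 3.49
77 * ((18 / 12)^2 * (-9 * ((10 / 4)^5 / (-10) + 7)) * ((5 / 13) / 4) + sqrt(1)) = 6544769 / 13312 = 491.64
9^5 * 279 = 16474671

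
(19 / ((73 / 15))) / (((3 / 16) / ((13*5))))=98800 / 73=1353.42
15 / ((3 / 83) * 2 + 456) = 415 / 12618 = 0.03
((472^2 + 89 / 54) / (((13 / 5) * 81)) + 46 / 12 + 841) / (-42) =-54095519 / 1194102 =-45.30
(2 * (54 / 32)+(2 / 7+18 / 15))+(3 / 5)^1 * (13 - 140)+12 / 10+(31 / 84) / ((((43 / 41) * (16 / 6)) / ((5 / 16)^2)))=-864585573 / 12328960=-70.13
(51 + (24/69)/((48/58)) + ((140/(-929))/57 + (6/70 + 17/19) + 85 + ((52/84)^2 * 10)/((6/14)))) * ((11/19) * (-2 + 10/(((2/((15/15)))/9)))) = 3643.09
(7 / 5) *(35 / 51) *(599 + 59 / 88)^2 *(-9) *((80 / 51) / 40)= -136454143609 / 1119008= -121942.06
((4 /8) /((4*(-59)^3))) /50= -1 /82151600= -0.00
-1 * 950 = -950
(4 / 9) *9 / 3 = 4 / 3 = 1.33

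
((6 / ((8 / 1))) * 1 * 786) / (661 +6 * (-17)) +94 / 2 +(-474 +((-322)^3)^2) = 1246169259068093265 / 1118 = 1114641555517078.05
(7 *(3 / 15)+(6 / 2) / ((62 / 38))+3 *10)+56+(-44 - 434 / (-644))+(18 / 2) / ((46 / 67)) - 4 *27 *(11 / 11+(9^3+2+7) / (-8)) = 35343486 / 3565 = 9914.02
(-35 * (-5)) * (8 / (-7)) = -200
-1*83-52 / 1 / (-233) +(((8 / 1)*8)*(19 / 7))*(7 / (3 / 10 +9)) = 1039589 / 21669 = 47.98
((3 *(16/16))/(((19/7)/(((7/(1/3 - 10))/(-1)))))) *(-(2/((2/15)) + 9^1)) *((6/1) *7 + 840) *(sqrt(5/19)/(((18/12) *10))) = -3111696 *sqrt(95)/52345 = -579.41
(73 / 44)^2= 5329 / 1936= 2.75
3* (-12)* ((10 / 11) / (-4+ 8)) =-90 / 11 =-8.18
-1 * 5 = -5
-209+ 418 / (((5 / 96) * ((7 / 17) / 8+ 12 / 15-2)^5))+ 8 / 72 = -1004372495316143080 / 237741497351919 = -4224.64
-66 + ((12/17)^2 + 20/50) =-94072/1445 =-65.10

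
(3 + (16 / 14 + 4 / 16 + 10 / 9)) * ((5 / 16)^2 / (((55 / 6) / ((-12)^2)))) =20805 / 2464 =8.44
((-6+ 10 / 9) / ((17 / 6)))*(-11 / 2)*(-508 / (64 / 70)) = -537845 / 102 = -5272.99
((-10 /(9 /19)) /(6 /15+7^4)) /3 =-950 /324189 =-0.00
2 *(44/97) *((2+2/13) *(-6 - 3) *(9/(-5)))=31.65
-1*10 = -10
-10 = -10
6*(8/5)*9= 432/5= 86.40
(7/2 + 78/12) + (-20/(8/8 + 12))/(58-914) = 27825/2782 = 10.00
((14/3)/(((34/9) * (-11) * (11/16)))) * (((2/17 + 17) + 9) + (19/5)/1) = -854448/174845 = -4.89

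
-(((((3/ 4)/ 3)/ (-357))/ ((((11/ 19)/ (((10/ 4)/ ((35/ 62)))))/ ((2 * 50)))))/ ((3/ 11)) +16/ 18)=2687/ 2499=1.08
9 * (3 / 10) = 27 / 10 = 2.70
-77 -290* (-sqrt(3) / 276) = -77 + 145* sqrt(3) / 138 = -75.18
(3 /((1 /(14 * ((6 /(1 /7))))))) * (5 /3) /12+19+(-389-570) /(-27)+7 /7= 8114 /27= 300.52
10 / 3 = 3.33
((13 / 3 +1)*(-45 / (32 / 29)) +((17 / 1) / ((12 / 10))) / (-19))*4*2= -99520 / 57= -1745.96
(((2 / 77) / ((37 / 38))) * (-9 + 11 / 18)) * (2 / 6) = -5738 / 76923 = -0.07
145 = 145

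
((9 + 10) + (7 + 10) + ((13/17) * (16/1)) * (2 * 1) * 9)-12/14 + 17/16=488263/1904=256.44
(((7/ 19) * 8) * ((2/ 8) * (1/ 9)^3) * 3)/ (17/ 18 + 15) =4/ 21033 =0.00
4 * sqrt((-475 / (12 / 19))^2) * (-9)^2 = 243675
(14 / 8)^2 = 3.06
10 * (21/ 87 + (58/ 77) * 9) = 156770/ 2233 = 70.21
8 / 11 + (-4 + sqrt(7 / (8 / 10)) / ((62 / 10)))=-36 / 11 + 5 * sqrt(35) / 62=-2.80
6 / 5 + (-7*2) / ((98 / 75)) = -9.51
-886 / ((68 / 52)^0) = -886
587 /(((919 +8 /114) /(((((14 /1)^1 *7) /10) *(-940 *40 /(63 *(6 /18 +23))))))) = -8387056 /52387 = -160.10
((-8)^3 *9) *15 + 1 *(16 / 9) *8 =-621952 / 9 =-69105.78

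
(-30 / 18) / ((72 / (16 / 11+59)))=-1.40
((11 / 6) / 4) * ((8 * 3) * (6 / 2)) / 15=11 / 5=2.20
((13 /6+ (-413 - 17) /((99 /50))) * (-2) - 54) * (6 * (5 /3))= 372250 /99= 3760.10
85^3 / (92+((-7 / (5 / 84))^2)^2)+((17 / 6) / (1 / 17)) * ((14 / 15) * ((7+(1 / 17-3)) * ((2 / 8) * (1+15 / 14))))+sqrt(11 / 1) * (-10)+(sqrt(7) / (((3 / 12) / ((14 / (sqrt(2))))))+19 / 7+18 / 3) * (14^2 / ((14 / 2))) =-10 * sqrt(11)+1213899880971571 / 3586169131080+784 * sqrt(14) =3238.79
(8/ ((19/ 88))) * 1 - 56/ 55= 37656/ 1045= 36.03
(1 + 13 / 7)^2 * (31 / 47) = 5.38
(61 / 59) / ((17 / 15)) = 915 / 1003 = 0.91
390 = 390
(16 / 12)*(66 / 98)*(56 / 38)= 176 / 133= 1.32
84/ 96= 7/ 8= 0.88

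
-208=-208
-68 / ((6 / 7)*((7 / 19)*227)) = -646 / 681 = -0.95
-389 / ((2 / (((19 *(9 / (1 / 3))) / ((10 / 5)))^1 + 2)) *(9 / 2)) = -201113 / 18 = -11172.94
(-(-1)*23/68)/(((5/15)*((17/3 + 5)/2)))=207/1088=0.19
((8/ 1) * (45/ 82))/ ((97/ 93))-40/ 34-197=-13113933/ 67609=-193.97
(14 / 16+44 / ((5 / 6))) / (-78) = -2147 / 3120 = -0.69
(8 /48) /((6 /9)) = 0.25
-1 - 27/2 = -29/2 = -14.50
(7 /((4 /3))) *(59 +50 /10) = 336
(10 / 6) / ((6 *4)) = 5 / 72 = 0.07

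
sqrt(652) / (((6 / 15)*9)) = 7.09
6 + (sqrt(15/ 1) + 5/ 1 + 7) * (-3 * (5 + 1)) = -210 - 18 * sqrt(15) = -279.71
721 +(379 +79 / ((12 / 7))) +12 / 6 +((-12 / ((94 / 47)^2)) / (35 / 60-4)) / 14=1148.15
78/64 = 39/32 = 1.22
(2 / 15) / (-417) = -2 / 6255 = -0.00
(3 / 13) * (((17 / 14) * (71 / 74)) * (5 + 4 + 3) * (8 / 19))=86904 / 63973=1.36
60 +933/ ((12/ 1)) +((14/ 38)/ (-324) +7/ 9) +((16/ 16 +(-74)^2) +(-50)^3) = -367465409/ 3078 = -119384.47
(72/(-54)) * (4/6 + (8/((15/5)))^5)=-131720/729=-180.69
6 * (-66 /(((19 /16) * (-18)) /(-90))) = -31680 /19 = -1667.37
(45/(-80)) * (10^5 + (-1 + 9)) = -112509/2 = -56254.50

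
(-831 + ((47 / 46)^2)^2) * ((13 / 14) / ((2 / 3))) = -144919563945 / 125368768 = -1155.95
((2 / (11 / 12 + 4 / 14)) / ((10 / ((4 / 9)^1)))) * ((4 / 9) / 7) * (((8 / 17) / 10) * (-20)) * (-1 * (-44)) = -45056 / 231795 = -0.19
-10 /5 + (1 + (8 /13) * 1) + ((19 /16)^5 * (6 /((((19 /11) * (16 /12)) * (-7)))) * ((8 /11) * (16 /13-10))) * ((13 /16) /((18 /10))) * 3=1375117595 /190840832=7.21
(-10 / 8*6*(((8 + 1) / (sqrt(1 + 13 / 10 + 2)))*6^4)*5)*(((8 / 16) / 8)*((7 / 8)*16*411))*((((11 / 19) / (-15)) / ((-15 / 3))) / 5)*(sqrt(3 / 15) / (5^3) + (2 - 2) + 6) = 23070663*sqrt(430)*(-3750 - sqrt(5)) / 2553125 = -703092.36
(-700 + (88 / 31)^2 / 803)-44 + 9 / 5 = -742.19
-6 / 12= -1 / 2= -0.50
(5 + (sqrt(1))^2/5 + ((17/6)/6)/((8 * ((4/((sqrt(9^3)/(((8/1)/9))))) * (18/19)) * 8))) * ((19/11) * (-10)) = -90.84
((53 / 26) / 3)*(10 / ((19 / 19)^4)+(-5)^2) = 1855 / 78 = 23.78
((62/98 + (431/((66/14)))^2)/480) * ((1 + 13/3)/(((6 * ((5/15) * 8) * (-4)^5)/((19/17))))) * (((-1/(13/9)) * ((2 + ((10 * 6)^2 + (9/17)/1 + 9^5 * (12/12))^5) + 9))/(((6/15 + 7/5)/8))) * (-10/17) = -164965901898078889321152871588693086425/14905260135589824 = -11067629843251369434518.56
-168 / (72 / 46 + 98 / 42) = -11592 / 269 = -43.09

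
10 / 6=5 / 3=1.67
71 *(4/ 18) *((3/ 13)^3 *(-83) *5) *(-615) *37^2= 67749516.91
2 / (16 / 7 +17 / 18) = 252 / 407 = 0.62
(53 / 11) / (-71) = -53 / 781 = -0.07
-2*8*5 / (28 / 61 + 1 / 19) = -156.36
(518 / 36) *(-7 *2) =-1813 / 9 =-201.44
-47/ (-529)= 47/ 529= 0.09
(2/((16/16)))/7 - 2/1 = -1.71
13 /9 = 1.44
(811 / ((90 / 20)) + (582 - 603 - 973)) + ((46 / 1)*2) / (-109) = -799144 / 981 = -814.62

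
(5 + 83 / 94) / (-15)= -553 / 1410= -0.39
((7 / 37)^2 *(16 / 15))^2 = 614656 / 421686225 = 0.00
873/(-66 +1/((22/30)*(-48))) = -153648/11621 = -13.22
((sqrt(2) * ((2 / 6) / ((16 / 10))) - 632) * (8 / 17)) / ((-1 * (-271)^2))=5056 / 1248497 - 5 * sqrt(2) / 3745491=0.00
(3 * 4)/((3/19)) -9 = 67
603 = 603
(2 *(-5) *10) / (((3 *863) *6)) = -50 / 7767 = -0.01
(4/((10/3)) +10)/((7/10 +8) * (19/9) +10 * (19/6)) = 336/1501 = 0.22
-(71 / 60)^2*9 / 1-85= -39041 / 400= -97.60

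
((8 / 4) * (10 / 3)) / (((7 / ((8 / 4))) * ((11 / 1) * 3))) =40 / 693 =0.06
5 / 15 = 1 / 3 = 0.33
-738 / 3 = -246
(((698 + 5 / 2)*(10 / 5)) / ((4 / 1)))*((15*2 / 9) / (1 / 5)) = 5837.50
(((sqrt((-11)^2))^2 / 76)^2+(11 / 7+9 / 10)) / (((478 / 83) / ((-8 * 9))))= -756008073 / 12079060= -62.59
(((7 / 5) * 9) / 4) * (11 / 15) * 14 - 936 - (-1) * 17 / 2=-22379 / 25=-895.16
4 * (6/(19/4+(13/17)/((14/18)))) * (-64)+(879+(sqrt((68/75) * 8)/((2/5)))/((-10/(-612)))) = 204 * sqrt(102)/5+1667655/2729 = 1023.15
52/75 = 0.69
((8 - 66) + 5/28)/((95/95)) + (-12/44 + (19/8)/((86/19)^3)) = -22751865299/391810496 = -58.07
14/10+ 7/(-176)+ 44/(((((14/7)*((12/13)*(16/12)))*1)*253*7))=194147/141680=1.37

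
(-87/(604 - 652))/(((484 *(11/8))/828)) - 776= -2059709/2662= -773.74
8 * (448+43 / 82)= 147116 / 41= 3588.20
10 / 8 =5 / 4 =1.25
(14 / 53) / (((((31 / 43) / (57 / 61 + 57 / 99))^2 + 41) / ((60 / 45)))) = 136701747200 / 16002000517233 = 0.01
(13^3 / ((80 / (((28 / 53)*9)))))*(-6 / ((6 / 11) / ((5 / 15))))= -478.78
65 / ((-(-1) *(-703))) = -65 / 703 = -0.09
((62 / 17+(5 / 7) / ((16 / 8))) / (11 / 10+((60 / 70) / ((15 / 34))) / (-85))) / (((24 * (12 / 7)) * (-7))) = -23825 / 1845792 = -0.01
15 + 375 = 390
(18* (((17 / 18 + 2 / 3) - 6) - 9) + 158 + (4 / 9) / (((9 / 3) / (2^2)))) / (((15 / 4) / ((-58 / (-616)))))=-12905 / 6237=-2.07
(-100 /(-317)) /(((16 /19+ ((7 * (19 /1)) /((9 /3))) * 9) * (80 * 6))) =95 /57797976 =0.00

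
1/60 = 0.02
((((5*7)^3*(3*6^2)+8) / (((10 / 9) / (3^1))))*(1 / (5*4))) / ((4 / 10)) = 31255929 / 20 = 1562796.45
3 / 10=0.30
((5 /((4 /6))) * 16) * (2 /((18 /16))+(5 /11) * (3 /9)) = 7640 /33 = 231.52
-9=-9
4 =4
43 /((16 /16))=43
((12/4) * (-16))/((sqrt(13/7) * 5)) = -48 * sqrt(91)/65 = -7.04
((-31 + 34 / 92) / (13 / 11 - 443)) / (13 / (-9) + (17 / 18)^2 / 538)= -4169231 / 86765775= -0.05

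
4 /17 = 0.24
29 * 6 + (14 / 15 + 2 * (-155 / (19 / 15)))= -19894 / 285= -69.80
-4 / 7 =-0.57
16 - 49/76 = 1167/76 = 15.36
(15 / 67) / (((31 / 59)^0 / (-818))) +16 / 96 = -73553 / 402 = -182.97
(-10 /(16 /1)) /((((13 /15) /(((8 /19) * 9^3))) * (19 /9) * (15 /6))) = -196830 /4693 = -41.94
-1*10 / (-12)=5 / 6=0.83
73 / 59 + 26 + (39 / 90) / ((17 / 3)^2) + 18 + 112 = 26812831 / 170510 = 157.25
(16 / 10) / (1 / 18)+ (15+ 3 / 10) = 441 / 10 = 44.10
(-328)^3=-35287552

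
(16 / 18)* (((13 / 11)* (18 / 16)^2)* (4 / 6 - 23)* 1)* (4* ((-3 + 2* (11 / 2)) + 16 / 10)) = -62712 / 55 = -1140.22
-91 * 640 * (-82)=4775680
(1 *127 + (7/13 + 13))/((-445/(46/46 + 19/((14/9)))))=-9657/2314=-4.17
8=8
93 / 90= 1.03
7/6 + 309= 1861/6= 310.17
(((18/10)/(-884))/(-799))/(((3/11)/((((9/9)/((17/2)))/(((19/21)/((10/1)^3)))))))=69300/57035017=0.00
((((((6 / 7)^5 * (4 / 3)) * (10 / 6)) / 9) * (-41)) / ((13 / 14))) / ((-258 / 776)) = 20362240 / 1342159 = 15.17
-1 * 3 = -3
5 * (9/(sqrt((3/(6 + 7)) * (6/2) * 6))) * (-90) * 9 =-17884.32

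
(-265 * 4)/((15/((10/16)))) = -265/6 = -44.17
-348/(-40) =87/10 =8.70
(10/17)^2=100/289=0.35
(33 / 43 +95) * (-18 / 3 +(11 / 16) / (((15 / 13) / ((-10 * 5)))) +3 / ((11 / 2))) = -19158995 / 5676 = -3375.44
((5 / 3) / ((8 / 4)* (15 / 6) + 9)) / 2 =5 / 84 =0.06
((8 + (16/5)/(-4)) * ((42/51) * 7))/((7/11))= 5544/85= 65.22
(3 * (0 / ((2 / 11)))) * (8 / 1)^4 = 0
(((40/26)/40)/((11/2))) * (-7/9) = -7/1287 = -0.01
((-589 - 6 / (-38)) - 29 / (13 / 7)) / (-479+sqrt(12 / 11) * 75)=22395150 * sqrt(33) / 606718697+786666969 / 606718697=1.51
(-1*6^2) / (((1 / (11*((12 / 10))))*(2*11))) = -108 / 5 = -21.60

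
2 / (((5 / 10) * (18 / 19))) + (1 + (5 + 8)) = 164 / 9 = 18.22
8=8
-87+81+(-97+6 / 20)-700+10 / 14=-56139 / 70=-801.99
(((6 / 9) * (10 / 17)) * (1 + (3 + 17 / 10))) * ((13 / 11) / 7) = 494 / 1309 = 0.38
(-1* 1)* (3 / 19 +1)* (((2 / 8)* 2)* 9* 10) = -990 / 19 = -52.11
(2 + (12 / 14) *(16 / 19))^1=362 / 133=2.72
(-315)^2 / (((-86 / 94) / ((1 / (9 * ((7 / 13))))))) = -962325 / 43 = -22379.65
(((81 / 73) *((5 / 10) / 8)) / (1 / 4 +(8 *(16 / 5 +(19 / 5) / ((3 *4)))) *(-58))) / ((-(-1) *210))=-81 / 400170232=-0.00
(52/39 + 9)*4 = 124/3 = 41.33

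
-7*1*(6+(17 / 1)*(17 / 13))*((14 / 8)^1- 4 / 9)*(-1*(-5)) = -603715 / 468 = -1289.99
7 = 7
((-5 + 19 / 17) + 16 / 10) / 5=-0.46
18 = 18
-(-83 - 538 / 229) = 19545 / 229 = 85.35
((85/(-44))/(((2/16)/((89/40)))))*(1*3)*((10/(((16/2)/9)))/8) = -204255/1408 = -145.07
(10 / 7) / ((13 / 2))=20 / 91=0.22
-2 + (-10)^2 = 98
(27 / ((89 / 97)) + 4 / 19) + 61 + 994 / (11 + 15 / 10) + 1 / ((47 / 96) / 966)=2143.26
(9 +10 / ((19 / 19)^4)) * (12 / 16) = 57 / 4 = 14.25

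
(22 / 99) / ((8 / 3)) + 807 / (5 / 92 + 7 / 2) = 297085 / 1308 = 227.13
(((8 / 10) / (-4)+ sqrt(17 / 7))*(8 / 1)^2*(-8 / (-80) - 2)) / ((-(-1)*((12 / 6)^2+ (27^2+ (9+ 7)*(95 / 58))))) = 17632 / 550425 - 17632*sqrt(119) / 770595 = -0.22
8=8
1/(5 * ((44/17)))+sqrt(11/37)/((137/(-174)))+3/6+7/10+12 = 2921/220-174 * sqrt(407)/5069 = 12.58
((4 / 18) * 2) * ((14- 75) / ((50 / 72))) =-39.04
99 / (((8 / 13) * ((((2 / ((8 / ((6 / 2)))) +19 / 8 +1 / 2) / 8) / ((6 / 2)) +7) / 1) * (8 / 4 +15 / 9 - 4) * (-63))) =10296 / 9611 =1.07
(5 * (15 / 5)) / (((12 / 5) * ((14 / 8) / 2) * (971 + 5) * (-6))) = -25 / 20496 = -0.00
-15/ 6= -2.50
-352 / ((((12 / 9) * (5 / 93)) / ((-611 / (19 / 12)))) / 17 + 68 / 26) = -278205408 / 2067077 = -134.59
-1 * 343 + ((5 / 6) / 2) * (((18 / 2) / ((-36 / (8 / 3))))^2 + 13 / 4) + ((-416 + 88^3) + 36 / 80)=1470344377 / 2160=680714.99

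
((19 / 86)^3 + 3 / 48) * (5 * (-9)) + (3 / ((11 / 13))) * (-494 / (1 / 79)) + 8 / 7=-13553416993745 / 97952624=-138367.06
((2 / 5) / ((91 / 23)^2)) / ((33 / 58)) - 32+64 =43785044 / 1366365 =32.04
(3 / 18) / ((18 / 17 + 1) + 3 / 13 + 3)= 221 / 7014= 0.03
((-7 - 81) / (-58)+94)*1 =2770 / 29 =95.52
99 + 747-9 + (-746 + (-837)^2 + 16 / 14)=4904628 / 7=700661.14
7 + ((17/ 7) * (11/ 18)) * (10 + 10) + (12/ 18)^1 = 2353/ 63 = 37.35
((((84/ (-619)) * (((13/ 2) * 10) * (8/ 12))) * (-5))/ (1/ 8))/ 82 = 72800/ 25379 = 2.87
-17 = -17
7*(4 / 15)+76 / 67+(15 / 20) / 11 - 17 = -616021 / 44220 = -13.93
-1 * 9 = -9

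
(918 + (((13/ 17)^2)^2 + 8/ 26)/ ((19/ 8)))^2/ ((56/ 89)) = 7984715235552016154009/ 5958175800051566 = 1340127.50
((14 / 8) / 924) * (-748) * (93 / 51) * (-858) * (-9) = -39897 / 2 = -19948.50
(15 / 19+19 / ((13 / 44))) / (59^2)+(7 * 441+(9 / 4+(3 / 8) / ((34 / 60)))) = 90329290685 / 29233438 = 3089.93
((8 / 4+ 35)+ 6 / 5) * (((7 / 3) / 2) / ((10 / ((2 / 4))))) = 1337 / 600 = 2.23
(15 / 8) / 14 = 15 / 112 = 0.13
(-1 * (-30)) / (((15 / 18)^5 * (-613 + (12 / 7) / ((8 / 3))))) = -653184 / 5358125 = -0.12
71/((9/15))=355/3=118.33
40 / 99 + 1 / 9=17 / 33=0.52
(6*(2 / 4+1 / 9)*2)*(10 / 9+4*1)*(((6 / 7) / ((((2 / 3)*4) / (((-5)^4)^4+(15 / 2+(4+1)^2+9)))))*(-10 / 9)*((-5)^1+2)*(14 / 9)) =772094726772490 / 81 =9532033663857.90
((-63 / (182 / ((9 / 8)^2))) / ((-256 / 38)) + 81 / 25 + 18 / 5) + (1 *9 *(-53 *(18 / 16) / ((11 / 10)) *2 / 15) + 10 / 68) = -57746174191 / 995737600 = -57.99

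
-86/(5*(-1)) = 86/5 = 17.20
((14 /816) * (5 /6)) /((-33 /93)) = -1085 /26928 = -0.04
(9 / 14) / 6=3 / 28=0.11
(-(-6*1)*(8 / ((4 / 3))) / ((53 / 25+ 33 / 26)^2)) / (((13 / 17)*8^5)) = 1243125 / 9939372032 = 0.00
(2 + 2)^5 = 1024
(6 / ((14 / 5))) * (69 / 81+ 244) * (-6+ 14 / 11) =-2480.32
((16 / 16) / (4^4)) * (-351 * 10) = -1755 / 128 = -13.71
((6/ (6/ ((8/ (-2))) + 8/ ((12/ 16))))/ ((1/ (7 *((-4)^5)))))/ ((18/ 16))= -229376/ 55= -4170.47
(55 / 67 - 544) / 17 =-36393 / 1139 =-31.95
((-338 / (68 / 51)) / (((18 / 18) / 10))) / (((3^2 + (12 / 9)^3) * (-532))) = 68445 / 163324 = 0.42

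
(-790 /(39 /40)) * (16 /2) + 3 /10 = -2527883 /390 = -6481.75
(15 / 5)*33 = 99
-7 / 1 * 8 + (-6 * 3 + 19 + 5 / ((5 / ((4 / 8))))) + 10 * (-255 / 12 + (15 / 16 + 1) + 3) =-1741 / 8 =-217.62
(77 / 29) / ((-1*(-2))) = 77 / 58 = 1.33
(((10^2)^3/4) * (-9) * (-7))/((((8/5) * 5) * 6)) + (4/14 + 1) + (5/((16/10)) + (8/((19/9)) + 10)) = 328143.20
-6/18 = -1/3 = -0.33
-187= -187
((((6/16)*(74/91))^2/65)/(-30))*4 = -4107/21530600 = -0.00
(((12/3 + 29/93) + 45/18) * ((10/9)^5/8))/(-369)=-7918750/2026384533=-0.00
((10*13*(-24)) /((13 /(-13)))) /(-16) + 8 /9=-1747 /9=-194.11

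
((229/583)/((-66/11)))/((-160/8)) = 229/69960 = 0.00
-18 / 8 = -9 / 4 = -2.25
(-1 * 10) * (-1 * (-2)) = -20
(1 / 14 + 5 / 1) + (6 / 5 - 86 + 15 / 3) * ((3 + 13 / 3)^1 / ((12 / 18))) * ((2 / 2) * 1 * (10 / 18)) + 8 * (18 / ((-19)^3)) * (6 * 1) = -482.72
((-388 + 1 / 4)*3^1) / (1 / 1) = -4653 / 4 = -1163.25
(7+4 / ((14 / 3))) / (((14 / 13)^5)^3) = 2815224115774991635 / 1088976668904685568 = 2.59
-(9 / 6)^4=-81 / 16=-5.06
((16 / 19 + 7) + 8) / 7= 43 / 19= 2.26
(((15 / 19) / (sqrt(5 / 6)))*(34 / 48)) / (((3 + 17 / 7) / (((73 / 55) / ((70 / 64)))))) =2482*sqrt(30) / 99275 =0.14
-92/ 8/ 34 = -0.34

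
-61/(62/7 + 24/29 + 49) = -12383/11913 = -1.04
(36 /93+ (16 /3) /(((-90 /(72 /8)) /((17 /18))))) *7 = -3416 /4185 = -0.82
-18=-18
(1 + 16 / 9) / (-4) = -25 / 36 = -0.69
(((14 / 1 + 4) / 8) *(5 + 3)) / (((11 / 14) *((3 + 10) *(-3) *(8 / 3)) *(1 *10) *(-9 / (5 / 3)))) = 7 / 1716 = 0.00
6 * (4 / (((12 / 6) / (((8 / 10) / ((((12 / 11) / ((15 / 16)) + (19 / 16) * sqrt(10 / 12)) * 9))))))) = 5767168 / 831331 - 2942720 * sqrt(30) / 2493993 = 0.47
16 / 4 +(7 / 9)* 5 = 71 / 9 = 7.89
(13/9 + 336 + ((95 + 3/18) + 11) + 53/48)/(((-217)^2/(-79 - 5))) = -64039/80724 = -0.79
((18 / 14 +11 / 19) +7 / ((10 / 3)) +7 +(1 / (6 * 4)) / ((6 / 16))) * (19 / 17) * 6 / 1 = 132577 / 1785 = 74.27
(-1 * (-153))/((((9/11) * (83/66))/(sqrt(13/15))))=4114 * sqrt(195)/415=138.43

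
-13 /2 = -6.50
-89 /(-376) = 89 /376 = 0.24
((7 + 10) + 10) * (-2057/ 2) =-55539/ 2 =-27769.50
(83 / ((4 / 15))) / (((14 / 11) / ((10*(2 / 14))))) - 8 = 66907 / 196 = 341.36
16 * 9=144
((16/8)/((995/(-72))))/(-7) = 144/6965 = 0.02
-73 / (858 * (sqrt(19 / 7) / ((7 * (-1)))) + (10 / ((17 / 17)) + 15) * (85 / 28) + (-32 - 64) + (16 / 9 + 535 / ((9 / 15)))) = -28340270532 / 320922223591 - 568215648 * sqrt(133) / 320922223591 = -0.11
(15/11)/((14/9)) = 135/154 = 0.88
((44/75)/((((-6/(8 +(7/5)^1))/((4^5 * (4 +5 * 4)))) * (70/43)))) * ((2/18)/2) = -91058176/118125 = -770.86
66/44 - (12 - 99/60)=-177/20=-8.85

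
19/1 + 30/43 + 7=1148/43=26.70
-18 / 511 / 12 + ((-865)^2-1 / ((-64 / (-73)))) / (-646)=-1287893427 / 1111936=-1158.24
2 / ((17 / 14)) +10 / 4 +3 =243 / 34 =7.15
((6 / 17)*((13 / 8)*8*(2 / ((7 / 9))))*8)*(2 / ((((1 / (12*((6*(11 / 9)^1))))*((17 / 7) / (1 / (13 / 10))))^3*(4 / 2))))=2043974.38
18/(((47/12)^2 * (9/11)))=1.43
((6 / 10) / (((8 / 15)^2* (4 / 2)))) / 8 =135 / 1024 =0.13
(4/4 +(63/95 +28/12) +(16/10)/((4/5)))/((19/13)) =22217/5415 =4.10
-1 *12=-12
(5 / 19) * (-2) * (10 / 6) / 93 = -50 / 5301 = -0.01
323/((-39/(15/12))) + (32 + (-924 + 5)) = -139987/156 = -897.35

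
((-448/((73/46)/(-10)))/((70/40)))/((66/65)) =3827200/2409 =1588.71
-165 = -165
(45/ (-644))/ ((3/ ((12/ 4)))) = -45/ 644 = -0.07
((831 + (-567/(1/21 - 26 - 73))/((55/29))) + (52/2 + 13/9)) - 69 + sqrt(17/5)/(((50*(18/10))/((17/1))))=17*sqrt(85)/450 + 815138177/1028610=792.81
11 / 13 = 0.85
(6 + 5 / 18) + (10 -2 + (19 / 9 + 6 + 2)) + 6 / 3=475 / 18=26.39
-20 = -20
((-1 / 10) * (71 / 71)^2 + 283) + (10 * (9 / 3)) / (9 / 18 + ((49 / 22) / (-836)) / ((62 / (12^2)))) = 241886223 / 703870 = 343.65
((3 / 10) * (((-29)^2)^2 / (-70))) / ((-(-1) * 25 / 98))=-14852901 / 1250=-11882.32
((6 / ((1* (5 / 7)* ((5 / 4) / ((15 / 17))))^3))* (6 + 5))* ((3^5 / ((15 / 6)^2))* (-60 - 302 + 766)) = 15361351391232 / 15353125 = 1000535.81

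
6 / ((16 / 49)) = 147 / 8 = 18.38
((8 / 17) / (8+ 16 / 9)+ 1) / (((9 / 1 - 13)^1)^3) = -49 / 2992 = -0.02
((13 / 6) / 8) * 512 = 416 / 3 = 138.67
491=491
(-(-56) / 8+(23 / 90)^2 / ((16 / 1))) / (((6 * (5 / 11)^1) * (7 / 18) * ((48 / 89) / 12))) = 888666691 / 6048000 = 146.94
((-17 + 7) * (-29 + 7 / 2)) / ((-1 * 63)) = -85 / 21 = -4.05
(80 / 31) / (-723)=-80 / 22413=-0.00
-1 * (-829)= 829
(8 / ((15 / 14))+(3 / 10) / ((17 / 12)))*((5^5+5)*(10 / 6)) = 6128540 / 153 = 40055.82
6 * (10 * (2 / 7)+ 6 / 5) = 852 / 35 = 24.34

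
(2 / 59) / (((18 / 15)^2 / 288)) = 400 / 59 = 6.78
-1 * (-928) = 928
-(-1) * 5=5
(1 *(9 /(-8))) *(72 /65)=-81 /65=-1.25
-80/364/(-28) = 5/637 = 0.01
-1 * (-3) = 3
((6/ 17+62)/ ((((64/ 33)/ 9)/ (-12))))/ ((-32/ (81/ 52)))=19125315/ 113152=169.02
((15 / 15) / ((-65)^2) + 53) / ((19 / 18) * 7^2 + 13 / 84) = 56429352 / 55233425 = 1.02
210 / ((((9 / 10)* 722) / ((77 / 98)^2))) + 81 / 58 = 350893 / 219849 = 1.60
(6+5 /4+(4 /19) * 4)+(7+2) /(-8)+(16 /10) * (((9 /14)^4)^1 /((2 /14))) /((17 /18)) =8.99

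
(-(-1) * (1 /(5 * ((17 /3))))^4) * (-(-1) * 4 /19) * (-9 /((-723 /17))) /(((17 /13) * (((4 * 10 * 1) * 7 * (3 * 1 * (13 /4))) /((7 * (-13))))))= -2106 /1195133309375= -0.00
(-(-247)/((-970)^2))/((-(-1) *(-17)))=-247/15995300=-0.00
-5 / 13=-0.38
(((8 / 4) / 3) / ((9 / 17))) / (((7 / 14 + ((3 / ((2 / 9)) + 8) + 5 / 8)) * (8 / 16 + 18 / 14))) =3808 / 122175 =0.03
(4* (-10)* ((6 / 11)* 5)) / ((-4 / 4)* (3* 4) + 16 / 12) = 225 / 22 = 10.23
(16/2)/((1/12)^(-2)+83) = 8/227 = 0.04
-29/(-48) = 29/48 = 0.60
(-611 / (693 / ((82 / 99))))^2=2510210404 / 4706920449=0.53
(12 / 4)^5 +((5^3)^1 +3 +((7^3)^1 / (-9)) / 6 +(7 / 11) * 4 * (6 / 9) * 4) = 220633 / 594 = 371.44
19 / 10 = 1.90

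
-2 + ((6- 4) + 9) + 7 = 16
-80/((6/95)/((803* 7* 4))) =-28479733.33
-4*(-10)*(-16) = -640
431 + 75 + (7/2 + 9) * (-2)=481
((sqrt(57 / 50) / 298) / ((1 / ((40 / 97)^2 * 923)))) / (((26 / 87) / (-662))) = -163566960 * sqrt(114) / 1401941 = -1245.71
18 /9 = 2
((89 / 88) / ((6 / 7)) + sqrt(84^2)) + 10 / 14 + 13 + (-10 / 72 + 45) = 1593959 / 11088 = 143.76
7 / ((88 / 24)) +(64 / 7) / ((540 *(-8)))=19823 / 10395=1.91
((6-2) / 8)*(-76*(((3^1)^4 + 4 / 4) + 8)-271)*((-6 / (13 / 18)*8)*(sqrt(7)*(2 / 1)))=472608*sqrt(7)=1250403.24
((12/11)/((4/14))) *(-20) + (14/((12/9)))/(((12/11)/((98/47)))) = -116417/2068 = -56.29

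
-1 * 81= -81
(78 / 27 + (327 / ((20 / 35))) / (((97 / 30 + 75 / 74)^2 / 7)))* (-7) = -314979895097 / 199996164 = -1574.93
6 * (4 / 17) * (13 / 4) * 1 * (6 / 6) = 78 / 17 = 4.59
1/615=0.00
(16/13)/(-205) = -16/2665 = -0.01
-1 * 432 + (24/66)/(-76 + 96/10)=-394421/913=-432.01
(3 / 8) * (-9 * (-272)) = 918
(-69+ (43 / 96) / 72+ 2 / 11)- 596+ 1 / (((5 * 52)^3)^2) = -60995158116811749703 / 91747985472000000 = -664.81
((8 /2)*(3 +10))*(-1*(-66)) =3432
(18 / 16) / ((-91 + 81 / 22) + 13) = -33 / 2180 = -0.02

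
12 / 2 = 6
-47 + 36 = -11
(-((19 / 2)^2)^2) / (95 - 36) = -130321 / 944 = -138.05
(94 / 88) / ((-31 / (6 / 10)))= -141 / 6820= -0.02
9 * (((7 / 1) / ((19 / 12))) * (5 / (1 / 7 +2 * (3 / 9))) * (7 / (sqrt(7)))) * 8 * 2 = 1270080 * sqrt(7) / 323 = 10403.45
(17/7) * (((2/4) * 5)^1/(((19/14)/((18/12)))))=255/38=6.71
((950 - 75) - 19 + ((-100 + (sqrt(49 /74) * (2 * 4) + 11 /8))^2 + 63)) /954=8436607 /753024 - 1841 * sqrt(74) /11766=9.86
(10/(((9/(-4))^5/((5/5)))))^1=-10240/59049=-0.17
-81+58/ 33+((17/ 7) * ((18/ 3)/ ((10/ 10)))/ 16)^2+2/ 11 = -8095991/ 103488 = -78.23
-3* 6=-18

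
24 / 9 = 8 / 3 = 2.67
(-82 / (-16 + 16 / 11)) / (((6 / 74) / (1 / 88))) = 1517 / 1920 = 0.79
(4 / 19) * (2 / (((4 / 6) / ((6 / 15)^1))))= 24 / 95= 0.25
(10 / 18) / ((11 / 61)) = 3.08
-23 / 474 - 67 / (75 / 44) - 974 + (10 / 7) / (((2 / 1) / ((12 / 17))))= -476090607 / 470050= -1012.85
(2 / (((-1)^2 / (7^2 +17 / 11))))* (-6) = -6672 / 11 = -606.55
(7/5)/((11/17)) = 119/55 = 2.16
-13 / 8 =-1.62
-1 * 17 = -17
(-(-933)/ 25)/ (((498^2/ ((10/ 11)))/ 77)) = 2177/ 206670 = 0.01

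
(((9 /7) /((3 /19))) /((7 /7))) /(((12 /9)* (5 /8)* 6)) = 57 /35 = 1.63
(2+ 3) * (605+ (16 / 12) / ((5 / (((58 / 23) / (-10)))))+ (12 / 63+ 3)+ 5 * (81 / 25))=2512901 / 805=3121.62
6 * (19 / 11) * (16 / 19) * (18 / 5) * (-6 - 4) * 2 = -6912 / 11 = -628.36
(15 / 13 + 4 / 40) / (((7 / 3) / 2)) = 489 / 455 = 1.07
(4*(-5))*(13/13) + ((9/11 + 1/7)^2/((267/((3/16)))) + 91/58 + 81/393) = -18.22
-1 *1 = -1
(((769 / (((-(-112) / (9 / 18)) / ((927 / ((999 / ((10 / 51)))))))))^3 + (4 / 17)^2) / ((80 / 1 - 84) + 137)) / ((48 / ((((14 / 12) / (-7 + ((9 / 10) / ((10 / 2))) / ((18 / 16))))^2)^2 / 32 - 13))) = -35138892119253856407316948143397 / 57698673984414058294882908015427584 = -0.00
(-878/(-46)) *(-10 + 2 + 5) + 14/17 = -22067/391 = -56.44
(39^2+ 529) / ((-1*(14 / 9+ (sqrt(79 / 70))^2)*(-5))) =258300 / 1691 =152.75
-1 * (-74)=74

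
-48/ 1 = -48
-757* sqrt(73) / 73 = -88.60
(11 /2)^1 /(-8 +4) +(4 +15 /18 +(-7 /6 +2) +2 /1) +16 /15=883 /120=7.36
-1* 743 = -743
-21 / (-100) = 21 / 100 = 0.21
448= 448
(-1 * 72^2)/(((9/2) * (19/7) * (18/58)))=-25984/19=-1367.58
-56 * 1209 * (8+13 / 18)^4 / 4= -1713964000021 / 17496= -97963191.59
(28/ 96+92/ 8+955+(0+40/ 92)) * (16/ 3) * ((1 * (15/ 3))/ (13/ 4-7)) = -4271272/ 621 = -6878.05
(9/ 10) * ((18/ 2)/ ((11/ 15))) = 243/ 22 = 11.05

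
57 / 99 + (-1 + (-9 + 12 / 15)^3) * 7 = -3866.00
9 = 9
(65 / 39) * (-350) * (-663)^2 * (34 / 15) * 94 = -54633542600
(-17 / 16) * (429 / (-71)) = 7293 / 1136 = 6.42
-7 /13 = -0.54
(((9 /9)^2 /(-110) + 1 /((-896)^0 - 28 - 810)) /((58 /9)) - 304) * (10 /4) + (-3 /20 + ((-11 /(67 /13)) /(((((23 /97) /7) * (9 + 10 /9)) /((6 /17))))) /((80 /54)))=-23677406227351 /31087455960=-761.64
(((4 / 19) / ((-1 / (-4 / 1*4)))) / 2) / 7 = 32 / 133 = 0.24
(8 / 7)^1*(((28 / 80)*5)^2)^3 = 16807 / 512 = 32.83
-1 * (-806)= 806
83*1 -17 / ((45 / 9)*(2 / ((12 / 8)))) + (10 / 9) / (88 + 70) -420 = -4828301 / 14220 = -339.54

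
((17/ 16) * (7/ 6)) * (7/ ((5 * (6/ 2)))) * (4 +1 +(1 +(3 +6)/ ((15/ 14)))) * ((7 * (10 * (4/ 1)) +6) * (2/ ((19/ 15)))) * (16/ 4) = 1429428/ 95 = 15046.61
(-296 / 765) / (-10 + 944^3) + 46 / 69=214514255222 / 321771383055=0.67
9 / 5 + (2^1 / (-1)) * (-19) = 199 / 5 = 39.80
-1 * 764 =-764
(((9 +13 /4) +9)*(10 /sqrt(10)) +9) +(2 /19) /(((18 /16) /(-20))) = 1219 /171 +85*sqrt(10) /4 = 74.33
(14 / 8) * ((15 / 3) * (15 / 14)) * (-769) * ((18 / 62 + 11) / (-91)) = 1441875 / 1612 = 894.46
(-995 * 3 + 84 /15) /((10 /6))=-44691 /25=-1787.64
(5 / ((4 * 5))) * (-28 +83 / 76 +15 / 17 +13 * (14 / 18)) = -185053 / 46512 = -3.98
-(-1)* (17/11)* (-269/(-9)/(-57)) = -4573/5643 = -0.81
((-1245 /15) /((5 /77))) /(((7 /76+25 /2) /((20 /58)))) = -88312 /2523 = -35.00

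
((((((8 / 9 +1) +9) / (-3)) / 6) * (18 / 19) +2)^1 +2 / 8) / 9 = 1147 / 6156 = 0.19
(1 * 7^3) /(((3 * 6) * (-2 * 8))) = -343 /288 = -1.19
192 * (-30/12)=-480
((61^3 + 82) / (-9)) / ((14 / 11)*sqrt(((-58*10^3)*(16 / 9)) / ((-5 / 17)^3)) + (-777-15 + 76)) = -594450934*sqrt(493) / 1235745669-4917957517 / 1647660892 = -13.67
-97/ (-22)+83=1923/ 22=87.41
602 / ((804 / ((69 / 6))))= 6923 / 804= 8.61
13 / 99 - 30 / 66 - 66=-6566 / 99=-66.32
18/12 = 3/2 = 1.50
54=54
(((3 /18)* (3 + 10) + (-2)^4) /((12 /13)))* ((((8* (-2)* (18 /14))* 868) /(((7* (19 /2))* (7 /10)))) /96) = -219635 /2793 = -78.64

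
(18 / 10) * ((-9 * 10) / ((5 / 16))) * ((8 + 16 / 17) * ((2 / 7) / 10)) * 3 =-1181952 / 2975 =-397.29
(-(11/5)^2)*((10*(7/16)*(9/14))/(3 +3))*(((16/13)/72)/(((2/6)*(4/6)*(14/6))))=-1089/14560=-0.07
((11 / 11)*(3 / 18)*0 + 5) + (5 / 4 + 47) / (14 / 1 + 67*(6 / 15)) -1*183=-144283 / 816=-176.82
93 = 93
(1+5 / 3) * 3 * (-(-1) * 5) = 40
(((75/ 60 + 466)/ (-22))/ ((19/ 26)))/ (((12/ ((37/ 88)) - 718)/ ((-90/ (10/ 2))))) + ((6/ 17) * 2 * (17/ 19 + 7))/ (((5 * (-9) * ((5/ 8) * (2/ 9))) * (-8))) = -0.65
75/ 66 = 25/ 22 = 1.14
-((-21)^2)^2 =-194481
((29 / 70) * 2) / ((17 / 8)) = 232 / 595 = 0.39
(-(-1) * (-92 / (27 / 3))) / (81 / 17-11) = 782 / 477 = 1.64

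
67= 67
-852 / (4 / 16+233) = -1136 / 311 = -3.65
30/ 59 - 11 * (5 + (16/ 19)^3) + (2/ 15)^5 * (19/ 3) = -56292197644577/ 921913903125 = -61.06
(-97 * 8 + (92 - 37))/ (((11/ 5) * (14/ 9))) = -210.68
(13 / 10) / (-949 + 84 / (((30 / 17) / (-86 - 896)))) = -13 / 476922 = -0.00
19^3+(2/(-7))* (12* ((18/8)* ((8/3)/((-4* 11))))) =528179/77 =6859.47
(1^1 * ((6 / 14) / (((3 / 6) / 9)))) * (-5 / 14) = -135 / 49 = -2.76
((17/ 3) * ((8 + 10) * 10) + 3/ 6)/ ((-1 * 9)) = -2041/ 18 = -113.39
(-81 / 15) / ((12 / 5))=-9 / 4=-2.25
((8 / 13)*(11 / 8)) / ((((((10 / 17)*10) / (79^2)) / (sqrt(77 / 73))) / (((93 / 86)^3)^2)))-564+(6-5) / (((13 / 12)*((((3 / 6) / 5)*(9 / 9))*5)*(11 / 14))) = -80316 / 143+755080892427274083*sqrt(5621) / 38393430614406400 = 912.84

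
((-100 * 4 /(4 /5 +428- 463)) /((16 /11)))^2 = 1890625 /29241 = 64.66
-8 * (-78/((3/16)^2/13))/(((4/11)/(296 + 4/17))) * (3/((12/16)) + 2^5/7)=191732203520/119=1611194987.56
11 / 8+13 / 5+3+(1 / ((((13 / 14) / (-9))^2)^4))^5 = 41388700991616443535611801536833257797342042337914515092364105249603949729790024185719 / 14447545923381257837196835105653606261772704040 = 2864756492978841017732275000000000000000.00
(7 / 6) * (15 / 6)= 35 / 12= 2.92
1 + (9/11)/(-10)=101/110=0.92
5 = 5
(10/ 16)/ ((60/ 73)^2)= 5329/ 5760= 0.93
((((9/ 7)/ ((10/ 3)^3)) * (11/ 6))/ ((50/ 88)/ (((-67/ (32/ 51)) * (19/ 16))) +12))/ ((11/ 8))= 57846393/ 14991613000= 0.00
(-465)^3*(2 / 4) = -100544625 / 2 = -50272312.50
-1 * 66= -66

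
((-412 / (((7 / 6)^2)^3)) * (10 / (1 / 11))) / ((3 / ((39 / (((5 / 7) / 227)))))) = -1247948342784 / 16807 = -74251701.24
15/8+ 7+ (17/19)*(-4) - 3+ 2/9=3445/1368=2.52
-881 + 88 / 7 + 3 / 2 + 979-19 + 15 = 1513 / 14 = 108.07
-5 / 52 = -0.10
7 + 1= 8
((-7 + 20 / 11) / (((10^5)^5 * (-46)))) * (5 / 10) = 57 / 10120000000000000000000000000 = 0.00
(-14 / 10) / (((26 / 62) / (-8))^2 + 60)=-430528 / 18452045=-0.02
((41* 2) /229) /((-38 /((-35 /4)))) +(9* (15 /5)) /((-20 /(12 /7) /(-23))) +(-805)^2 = 394770422377 /609140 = 648078.31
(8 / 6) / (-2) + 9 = 25 / 3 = 8.33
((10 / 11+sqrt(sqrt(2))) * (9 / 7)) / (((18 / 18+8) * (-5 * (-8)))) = 1 / 308+2^(1 / 4) / 280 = 0.01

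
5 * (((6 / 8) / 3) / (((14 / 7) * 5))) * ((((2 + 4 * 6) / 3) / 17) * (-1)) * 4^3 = -4.08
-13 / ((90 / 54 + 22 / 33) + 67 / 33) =-143 / 48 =-2.98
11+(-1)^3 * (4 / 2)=9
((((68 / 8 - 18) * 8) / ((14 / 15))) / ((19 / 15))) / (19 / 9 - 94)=4050 / 5789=0.70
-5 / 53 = -0.09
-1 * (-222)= 222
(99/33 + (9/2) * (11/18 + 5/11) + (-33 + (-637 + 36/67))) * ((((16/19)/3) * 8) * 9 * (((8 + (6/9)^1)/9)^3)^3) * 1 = -338904407318150103040/35593747194090987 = -9521.46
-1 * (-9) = 9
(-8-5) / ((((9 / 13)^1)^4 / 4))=-1485172 / 6561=-226.36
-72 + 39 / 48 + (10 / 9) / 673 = -6898763 / 96912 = -71.19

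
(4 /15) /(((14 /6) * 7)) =4 /245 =0.02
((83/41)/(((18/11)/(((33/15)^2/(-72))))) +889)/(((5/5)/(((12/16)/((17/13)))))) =15350882651/30110400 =509.82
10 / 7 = 1.43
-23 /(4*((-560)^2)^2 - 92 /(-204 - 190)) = -4531 /77495828480046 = -0.00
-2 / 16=-1 / 8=-0.12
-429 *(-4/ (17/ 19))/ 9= 10868/ 51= 213.10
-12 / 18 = -2 / 3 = -0.67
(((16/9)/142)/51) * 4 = 32/32589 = 0.00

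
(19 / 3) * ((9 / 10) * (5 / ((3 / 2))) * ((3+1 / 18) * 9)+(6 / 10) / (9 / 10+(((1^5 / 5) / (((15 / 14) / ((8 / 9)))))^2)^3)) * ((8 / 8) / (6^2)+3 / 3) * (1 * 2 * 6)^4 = 1911221314580219952771360 / 170257092225448493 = 11225501.91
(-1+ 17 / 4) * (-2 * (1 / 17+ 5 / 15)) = -130 / 51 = -2.55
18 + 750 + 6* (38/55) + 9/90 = 84947/110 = 772.25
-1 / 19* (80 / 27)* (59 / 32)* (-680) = 195.52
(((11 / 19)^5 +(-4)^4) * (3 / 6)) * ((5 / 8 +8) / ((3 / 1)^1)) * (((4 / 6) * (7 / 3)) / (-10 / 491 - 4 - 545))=-1.04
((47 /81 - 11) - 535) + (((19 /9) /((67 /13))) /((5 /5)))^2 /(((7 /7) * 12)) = -2379773363 /4363308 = -545.41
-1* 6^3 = -216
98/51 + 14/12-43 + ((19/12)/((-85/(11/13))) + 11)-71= -1325039/13260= -99.93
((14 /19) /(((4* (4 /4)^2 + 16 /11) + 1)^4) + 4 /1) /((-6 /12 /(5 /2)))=-9657463650 /482821939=-20.00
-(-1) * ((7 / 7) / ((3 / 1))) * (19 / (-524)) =-19 / 1572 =-0.01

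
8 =8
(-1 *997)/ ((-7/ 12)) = 11964/ 7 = 1709.14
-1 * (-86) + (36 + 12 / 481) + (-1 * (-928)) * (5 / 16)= 198184 / 481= 412.02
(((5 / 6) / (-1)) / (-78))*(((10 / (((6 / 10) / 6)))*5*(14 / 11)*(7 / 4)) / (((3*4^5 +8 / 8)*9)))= 4375 / 10169874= 0.00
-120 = -120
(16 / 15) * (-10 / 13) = -32 / 39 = -0.82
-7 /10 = -0.70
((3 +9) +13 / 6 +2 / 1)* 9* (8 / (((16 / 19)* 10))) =5529 / 40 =138.22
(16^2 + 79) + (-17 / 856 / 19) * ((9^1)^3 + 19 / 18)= 97848523 / 292752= 334.24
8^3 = 512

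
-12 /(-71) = 12 /71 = 0.17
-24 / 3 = -8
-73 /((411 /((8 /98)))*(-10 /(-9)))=-438 /33565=-0.01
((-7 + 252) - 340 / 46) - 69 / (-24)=44249 / 184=240.48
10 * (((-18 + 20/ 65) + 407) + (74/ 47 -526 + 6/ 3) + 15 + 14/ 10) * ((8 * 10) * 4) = -228206720/ 611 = -373497.09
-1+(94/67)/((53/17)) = -1953/3551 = -0.55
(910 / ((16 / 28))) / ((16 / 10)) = 15925 / 16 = 995.31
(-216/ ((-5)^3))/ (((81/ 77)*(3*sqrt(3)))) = 616*sqrt(3)/ 3375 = 0.32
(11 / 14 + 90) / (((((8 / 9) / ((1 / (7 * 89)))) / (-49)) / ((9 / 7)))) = -102951 / 9968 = -10.33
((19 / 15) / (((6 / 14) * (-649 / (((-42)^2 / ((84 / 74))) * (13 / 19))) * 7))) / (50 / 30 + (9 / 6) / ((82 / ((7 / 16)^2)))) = -0.41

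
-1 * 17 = -17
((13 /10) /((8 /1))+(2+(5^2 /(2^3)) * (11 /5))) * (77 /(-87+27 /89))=-1651573 /205760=-8.03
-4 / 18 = -2 / 9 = -0.22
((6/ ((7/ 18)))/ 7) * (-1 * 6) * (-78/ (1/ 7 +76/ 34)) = 859248/ 1981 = 433.74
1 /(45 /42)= 14 /15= 0.93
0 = 0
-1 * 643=-643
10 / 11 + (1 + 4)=65 / 11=5.91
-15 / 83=-0.18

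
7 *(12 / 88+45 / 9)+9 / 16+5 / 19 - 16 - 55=-114431 / 3344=-34.22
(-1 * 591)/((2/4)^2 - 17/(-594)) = -702108/331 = -2121.17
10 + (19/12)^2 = 1801/144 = 12.51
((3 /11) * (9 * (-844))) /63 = -2532 /77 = -32.88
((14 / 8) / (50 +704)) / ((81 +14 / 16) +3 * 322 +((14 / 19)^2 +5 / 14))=0.00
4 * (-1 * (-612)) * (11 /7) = 26928 /7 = 3846.86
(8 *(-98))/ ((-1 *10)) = 392/ 5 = 78.40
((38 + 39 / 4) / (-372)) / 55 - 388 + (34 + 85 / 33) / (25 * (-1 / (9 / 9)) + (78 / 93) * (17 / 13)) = -23622590411 / 60643440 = -389.53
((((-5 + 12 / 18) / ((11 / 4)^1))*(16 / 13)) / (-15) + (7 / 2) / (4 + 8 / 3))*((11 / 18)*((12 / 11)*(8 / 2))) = 2591 / 1485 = 1.74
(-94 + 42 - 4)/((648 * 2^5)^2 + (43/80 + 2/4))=-4480/34398535763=-0.00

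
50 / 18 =25 / 9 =2.78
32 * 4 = 128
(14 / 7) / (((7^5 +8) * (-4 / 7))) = -7 / 33630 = -0.00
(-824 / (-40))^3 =1092727 / 125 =8741.82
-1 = -1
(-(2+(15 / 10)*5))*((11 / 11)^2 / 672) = -19 / 1344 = -0.01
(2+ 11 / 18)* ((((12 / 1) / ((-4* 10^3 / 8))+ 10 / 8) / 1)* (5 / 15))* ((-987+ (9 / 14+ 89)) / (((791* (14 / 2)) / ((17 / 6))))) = -6153194081 / 12557916000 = -0.49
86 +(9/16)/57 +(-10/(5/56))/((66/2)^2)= 28440035/331056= 85.91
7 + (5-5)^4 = 7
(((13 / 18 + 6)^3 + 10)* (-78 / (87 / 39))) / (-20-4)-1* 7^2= 276100801 / 676512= 408.12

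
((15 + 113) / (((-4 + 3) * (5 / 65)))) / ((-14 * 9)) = 832 / 63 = 13.21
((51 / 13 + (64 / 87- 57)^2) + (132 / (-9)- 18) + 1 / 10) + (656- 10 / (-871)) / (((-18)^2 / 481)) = 406525604486 / 98888985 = 4110.93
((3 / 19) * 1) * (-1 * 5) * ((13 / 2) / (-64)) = 0.08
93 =93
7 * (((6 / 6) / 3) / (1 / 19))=133 / 3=44.33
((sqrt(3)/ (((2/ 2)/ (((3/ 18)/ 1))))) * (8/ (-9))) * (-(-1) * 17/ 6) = -34 * sqrt(3)/ 81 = -0.73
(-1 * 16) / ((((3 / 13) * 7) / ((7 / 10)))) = -104 / 15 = -6.93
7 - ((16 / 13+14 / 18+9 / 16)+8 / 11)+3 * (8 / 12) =117409 / 20592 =5.70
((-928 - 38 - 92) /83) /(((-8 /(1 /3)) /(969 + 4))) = 514717 /996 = 516.78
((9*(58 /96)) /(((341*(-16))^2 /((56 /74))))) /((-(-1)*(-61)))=-609 /268744926208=-0.00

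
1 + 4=5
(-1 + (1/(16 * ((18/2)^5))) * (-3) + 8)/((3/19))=41885405/944784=44.33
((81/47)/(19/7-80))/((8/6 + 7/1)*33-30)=-81/889945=-0.00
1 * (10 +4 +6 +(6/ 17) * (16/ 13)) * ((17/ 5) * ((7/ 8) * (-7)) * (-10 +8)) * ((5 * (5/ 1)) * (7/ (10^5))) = 1.49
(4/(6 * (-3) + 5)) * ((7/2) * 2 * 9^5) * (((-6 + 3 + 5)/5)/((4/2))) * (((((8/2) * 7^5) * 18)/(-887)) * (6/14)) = 857465173152/57655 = 14872347.12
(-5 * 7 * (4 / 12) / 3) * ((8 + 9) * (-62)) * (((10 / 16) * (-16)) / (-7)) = 52700 / 9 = 5855.56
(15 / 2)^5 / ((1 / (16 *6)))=2278125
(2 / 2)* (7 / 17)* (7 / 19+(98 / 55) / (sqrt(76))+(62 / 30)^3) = 343* sqrt(19) / 17765+4127578 / 1090125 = 3.87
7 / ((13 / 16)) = 112 / 13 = 8.62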